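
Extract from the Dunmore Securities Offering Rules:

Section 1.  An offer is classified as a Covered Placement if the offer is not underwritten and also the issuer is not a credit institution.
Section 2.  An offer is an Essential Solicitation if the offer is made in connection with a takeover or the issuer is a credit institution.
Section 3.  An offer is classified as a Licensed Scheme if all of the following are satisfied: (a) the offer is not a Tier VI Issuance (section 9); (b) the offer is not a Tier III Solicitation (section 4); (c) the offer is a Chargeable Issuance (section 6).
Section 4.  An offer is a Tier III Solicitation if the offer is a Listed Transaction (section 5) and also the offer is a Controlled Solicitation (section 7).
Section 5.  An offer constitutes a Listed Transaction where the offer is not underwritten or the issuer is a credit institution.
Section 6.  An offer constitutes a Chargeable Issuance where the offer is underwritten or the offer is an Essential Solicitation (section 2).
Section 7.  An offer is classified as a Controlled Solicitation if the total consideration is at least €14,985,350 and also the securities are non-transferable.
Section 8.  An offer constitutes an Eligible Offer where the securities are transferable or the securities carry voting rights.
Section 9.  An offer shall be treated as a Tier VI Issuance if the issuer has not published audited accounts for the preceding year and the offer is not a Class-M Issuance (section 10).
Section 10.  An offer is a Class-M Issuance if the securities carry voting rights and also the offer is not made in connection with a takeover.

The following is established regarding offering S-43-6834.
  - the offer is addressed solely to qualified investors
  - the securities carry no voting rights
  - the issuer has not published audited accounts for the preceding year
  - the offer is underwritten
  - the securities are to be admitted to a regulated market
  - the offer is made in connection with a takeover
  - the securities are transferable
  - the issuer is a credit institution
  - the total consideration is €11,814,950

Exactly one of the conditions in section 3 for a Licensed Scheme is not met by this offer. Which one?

section 10 — Class-M Issuance: [the securities carry voting rights? no] AND [the offer is not made in connection with a takeover? no] → not satisfied.
section 9 — Tier VI Issuance: [the issuer has not published audited accounts for the preceding year? yes] AND [not a Class-M Issuance (section 10)? yes] → satisfied.
section 5 — Listed Transaction: [the offer is not underwritten? no] OR [the issuer is a credit institution? yes] → satisfied.
section 7 — Controlled Solicitation: [total consideration: €11,814,950 ≥ €14,985,350? no] AND [the securities are non-transferable? no] → not satisfied.
section 4 — Tier III Solicitation: [Listed Transaction (section 5)? yes] AND [Controlled Solicitation (section 7)? no] → not satisfied.
section 2 — Essential Solicitation: [the offer is made in connection with a takeover? yes] OR [the issuer is a credit institution? yes] → satisfied.
section 6 — Chargeable Issuance: [the offer is underwritten? yes] OR [Essential Solicitation (section 2)? yes] → satisfied.
section 3 — Licensed Scheme: [not a Tier VI Issuance (section 9)? no] AND [not a Tier III Solicitation (section 4)? yes] AND [Chargeable Issuance (section 6)? yes] → not satisfied.

Tier VI Issuance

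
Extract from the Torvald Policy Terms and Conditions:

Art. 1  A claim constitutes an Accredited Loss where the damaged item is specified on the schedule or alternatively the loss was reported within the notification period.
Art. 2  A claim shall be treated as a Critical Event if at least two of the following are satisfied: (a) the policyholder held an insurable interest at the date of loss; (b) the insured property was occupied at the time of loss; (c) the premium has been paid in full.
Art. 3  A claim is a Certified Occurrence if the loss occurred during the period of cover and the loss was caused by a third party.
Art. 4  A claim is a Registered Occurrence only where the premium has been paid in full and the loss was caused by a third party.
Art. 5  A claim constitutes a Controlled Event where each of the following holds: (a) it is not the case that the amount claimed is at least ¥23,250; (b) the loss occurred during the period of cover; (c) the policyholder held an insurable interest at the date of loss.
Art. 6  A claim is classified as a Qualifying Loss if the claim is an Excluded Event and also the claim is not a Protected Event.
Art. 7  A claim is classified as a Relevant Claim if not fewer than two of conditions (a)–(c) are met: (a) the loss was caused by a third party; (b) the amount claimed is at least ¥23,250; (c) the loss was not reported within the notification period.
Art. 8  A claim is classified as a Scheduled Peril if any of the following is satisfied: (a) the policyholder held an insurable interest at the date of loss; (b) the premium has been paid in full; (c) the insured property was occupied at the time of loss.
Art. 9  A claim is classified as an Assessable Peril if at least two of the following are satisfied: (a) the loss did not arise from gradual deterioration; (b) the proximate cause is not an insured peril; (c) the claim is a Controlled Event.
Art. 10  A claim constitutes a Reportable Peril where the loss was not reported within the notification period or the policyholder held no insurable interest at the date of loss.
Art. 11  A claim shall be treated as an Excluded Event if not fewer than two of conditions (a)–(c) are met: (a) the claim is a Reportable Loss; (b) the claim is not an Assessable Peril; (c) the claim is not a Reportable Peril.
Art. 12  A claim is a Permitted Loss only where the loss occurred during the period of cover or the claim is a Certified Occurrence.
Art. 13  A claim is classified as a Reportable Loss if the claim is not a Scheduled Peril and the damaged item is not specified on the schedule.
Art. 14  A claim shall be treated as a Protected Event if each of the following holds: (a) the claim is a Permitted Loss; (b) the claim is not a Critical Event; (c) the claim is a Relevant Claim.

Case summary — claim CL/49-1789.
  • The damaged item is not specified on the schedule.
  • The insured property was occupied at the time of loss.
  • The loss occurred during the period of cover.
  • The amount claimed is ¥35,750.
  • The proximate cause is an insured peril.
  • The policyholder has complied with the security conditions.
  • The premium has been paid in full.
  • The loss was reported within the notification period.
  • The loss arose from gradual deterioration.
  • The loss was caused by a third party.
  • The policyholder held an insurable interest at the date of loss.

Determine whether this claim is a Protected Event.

No

article 3 — Certified Occurrence: [the loss occurred during the period of cover? yes] AND [the loss was caused by a third party? yes] → satisfied.
article 12 — Permitted Loss: [the loss occurred during the period of cover? yes] OR [Certified Occurrence (article 3)? yes] → satisfied.
article 2 — Critical Event: the policyholder held an insurable interest at the date of loss? yes; the insured property was occupied at the time of loss? yes; the premium has been paid in full? yes — 3 of 3 hold (need ≥2) → satisfied.
article 7 — Relevant Claim: the loss was caused by a third party? yes; amount claimed: ¥35,750 ≥ ¥23,250? yes; the loss was not reported within the notification period? no — 2 of 3 hold (need ≥2) → satisfied.
article 14 — Protected Event: [Permitted Loss (article 12)? yes] AND [not a Critical Event (article 2)? no] AND [Relevant Claim (article 7)? yes] → not satisfied.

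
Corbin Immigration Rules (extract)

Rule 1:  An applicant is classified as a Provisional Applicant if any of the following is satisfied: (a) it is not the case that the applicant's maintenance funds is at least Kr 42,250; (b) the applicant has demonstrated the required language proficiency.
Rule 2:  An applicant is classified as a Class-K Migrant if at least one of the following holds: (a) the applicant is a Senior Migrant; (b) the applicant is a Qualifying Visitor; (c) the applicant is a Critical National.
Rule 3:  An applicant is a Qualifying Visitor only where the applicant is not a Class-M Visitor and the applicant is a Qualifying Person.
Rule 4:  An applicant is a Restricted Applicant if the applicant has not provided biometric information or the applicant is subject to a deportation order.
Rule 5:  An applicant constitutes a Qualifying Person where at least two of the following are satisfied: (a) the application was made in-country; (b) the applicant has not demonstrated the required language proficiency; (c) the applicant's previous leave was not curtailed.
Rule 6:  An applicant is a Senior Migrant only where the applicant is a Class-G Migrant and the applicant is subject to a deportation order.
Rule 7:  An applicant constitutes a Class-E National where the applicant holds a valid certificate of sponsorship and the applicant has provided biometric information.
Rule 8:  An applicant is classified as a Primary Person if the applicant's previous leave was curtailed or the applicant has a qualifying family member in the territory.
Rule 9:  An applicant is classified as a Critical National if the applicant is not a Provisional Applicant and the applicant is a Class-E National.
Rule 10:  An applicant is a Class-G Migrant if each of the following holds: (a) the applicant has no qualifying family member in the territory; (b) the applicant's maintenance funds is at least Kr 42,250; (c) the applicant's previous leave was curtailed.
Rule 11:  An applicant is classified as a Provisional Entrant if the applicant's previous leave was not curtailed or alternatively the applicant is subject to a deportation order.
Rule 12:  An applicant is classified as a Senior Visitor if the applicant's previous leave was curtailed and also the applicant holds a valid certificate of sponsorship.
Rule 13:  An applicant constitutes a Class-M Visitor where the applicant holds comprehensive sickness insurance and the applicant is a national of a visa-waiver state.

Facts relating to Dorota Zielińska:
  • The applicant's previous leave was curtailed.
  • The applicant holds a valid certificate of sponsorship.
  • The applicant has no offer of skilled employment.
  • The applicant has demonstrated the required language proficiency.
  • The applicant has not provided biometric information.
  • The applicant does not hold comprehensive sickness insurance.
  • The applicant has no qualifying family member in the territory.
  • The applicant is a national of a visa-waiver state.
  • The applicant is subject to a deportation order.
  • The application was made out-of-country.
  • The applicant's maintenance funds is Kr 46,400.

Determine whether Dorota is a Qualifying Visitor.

No

Under rule 13: the applicant holds comprehensive sickness insurance? no; and the applicant is a national of a visa-waiver state? yes. So the applicant is not a Class-M Visitor.
Under rule 5: the application was made in-country? no; the applicant has not demonstrated the required language proficiency? no; the applicant's previous leave was not curtailed? no — 0 of 3 hold (need ≥2) → not satisfied.
Under rule 3: not a Class-M Visitor (rule 13)? yes; and Qualifying Person (rule 5)? no. So the applicant is not a Qualifying Visitor.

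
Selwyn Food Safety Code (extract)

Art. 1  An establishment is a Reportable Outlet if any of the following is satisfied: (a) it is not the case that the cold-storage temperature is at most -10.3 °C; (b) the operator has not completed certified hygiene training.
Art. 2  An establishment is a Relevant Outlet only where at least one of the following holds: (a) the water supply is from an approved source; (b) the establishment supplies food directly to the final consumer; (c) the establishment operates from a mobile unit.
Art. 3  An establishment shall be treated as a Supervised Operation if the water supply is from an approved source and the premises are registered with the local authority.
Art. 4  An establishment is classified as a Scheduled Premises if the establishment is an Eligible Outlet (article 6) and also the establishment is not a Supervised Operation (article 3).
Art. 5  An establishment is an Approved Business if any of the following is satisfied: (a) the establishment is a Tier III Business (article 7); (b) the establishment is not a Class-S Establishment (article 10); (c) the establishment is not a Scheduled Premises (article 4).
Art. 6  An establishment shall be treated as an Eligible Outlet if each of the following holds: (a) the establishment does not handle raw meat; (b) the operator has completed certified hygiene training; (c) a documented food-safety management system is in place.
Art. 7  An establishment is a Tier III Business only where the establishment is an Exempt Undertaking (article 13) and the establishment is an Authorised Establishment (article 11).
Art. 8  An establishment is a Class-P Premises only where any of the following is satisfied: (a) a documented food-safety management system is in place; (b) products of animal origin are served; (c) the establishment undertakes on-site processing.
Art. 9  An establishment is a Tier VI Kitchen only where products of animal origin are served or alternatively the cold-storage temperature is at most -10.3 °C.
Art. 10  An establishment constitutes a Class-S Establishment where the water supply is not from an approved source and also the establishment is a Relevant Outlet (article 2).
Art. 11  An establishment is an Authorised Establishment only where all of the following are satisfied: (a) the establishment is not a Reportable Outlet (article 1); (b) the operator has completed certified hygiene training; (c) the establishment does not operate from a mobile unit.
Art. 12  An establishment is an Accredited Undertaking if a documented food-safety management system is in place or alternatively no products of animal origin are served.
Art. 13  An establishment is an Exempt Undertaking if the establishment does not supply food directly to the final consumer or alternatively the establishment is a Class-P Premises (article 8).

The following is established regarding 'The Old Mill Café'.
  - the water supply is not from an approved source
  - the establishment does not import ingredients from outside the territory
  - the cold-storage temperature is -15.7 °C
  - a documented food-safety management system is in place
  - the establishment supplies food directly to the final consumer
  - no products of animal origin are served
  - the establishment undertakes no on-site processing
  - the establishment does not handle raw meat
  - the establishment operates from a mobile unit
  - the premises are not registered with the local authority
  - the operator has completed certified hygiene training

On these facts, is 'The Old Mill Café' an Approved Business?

No

article 8 — Class-P Premises: [a documented food-safety management system is in place? yes] OR [products of animal origin are served? no] OR [the establishment undertakes on-site processing? no] → satisfied.
article 13 — Exempt Undertaking: [the establishment does not supply food directly to the final consumer? no] OR [Class-P Premises (article 8)? yes] → satisfied.
article 1 — Reportable Outlet: [cold-storage temperature: -15.7 °C ≤ -10.3 °C? yes, so negated condition no] OR [the operator has not completed certified hygiene training? no] → not satisfied.
article 11 — Authorised Establishment: [not a Reportable Outlet (article 1)? yes] AND [the operator has completed certified hygiene training? yes] AND [the establishment does not operate from a mobile unit? no] → not satisfied.
article 7 — Tier III Business: [Exempt Undertaking (article 13)? yes] AND [Authorised Establishment (article 11)? no] → not satisfied.
article 2 — Relevant Outlet: [the water supply is from an approved source? no] OR [the establishment supplies food directly to the final consumer? yes] OR [the establishment operates from a mobile unit? yes] → satisfied.
article 10 — Class-S Establishment: [the water supply is not from an approved source? yes] AND [Relevant Outlet (article 2)? yes] → satisfied.
article 6 — Eligible Outlet: [the establishment does not handle raw meat? yes] AND [the operator has completed certified hygiene training? yes] AND [a documented food-safety management system is in place? yes] → satisfied.
article 3 — Supervised Operation: [the water supply is from an approved source? no] AND [the premises are registered with the local authority? no] → not satisfied.
article 4 — Scheduled Premises: [Eligible Outlet (article 6)? yes] AND [not a Supervised Operation (article 3)? yes] → satisfied.
article 5 — Approved Business: [Tier III Business (article 7)? no] OR [not a Class-S Establishment (article 10)? no] OR [not a Scheduled Premises (article 4)? no] → not satisfied.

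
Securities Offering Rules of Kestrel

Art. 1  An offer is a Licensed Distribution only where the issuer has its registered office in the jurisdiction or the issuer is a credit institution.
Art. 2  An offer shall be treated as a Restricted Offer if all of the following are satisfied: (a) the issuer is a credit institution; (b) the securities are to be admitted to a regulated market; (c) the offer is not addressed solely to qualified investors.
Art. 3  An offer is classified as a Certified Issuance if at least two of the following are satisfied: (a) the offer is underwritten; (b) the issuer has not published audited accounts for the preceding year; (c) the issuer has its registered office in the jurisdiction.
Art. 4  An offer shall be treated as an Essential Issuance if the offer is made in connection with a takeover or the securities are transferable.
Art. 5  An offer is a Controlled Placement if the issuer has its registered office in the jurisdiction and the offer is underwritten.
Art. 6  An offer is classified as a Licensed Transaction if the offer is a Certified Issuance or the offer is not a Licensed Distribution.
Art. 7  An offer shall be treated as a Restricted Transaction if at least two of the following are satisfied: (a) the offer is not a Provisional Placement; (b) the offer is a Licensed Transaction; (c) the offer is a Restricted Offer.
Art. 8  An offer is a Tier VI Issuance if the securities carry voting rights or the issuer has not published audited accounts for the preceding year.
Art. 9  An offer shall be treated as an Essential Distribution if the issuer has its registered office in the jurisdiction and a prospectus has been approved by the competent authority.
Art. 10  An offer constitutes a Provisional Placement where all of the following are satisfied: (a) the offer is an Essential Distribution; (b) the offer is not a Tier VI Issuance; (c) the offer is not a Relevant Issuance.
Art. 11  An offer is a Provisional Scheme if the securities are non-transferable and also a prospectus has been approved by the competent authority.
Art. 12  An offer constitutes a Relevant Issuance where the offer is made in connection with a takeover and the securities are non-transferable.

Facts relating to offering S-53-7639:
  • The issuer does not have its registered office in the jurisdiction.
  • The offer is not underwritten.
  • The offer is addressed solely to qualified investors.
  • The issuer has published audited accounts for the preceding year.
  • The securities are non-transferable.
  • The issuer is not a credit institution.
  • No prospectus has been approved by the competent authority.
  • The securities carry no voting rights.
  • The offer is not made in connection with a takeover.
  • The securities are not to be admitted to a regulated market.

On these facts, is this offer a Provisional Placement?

Under article 9: the issuer has its registered office in the jurisdiction? no; and a prospectus has been approved by the competent authority? no. So the offer is not an Essential Distribution.
Under article 8: the securities carry voting rights? no; or the issuer has not published audited accounts for the preceding year? no. So the offer is not a Tier VI Issuance.
Under article 12: the offer is made in connection with a takeover? no; and the securities are non-transferable? yes. So the offer is not a Relevant Issuance.
Under article 10: Essential Distribution (article 9)? no; and not a Tier VI Issuance (article 8)? yes; and not a Relevant Issuance (article 12)? yes. So the offer is not a Provisional Placement.

No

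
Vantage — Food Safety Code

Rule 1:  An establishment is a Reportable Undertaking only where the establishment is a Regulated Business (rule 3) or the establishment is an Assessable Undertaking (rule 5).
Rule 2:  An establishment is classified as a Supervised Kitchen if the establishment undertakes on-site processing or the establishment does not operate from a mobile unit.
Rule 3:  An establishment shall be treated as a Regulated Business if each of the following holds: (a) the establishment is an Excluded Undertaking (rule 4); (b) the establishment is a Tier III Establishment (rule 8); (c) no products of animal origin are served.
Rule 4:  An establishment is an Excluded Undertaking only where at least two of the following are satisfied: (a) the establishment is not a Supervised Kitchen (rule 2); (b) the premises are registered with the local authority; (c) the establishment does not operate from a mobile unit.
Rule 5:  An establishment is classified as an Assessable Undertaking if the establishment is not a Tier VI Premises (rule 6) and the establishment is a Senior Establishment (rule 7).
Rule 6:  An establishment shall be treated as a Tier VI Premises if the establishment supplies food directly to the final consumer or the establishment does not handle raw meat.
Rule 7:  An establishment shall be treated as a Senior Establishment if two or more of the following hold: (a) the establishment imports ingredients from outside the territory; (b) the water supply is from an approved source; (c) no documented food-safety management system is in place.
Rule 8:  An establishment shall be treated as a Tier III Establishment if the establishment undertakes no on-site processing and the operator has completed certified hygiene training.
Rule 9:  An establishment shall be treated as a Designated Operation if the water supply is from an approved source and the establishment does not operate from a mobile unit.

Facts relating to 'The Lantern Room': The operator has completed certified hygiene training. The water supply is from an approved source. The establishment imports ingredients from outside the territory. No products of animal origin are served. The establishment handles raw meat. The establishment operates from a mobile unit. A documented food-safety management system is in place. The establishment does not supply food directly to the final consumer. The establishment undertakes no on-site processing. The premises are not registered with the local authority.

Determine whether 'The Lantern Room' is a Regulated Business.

No

rule 2 — Supervised Kitchen: [the establishment undertakes on-site processing? no] OR [the establishment does not operate from a mobile unit? no] → not satisfied.
rule 4 — Excluded Undertaking: not a Supervised Kitchen (rule 2)? yes; the premises are registered with the local authority? no; the establishment does not operate from a mobile unit? no — 1 of 3 hold (need ≥2) → not satisfied.
rule 8 — Tier III Establishment: [the establishment undertakes no on-site processing? yes] AND [the operator has completed certified hygiene training? yes] → satisfied.
rule 3 — Regulated Business: [Excluded Undertaking (rule 4)? no] AND [Tier III Establishment (rule 8)? yes] AND [no products of animal origin are served? yes] → not satisfied.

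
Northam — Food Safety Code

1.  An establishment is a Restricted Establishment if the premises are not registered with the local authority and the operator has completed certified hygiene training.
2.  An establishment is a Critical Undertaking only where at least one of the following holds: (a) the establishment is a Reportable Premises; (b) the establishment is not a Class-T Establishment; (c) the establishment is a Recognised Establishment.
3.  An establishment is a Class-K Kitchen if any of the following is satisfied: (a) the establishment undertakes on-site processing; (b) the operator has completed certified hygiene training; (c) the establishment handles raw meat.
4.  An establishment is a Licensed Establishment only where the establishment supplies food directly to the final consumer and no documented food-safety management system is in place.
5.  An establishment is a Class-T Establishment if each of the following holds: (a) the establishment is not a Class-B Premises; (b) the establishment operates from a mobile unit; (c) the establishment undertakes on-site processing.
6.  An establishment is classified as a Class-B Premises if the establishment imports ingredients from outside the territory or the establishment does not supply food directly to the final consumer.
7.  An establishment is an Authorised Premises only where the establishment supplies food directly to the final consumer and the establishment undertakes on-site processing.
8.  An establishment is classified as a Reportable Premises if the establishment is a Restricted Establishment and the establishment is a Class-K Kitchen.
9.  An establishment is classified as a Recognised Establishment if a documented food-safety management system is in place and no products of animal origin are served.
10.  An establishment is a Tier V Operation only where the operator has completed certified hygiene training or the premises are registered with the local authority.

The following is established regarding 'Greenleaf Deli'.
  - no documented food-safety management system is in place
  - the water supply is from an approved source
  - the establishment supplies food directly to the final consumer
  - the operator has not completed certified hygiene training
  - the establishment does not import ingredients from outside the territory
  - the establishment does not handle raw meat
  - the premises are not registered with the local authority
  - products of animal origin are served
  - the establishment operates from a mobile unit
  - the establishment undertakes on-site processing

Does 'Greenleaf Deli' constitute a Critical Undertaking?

Under paragraph 1: the premises are not registered with the local authority? yes; and the operator has completed certified hygiene training? no. So the establishment is not a Restricted Establishment.
Under paragraph 3: the establishment undertakes on-site processing? yes; or the operator has completed certified hygiene training? no; or the establishment handles raw meat? no. So the establishment is a Class-K Kitchen.
Under paragraph 8: Restricted Establishment (paragraph 1)? no; and Class-K Kitchen (paragraph 3)? yes. So the establishment is not a Reportable Premises.
Under paragraph 6: the establishment imports ingredients from outside the territory? no; or the establishment does not supply food directly to the final consumer? no. So the establishment is not a Class-B Premises.
Under paragraph 5: not a Class-B Premises (paragraph 6)? yes; and the establishment operates from a mobile unit? yes; and the establishment undertakes on-site processing? yes. So the establishment is a Class-T Establishment.
Under paragraph 9: a documented food-safety management system is in place? no; and no products of animal origin are served? no. So the establishment is not a Recognised Establishment.
Under paragraph 2: Reportable Premises (paragraph 8)? no; or not a Class-T Establishment (paragraph 5)? no; or Recognised Establishment (paragraph 9)? no. So the establishment is not a Critical Undertaking.

No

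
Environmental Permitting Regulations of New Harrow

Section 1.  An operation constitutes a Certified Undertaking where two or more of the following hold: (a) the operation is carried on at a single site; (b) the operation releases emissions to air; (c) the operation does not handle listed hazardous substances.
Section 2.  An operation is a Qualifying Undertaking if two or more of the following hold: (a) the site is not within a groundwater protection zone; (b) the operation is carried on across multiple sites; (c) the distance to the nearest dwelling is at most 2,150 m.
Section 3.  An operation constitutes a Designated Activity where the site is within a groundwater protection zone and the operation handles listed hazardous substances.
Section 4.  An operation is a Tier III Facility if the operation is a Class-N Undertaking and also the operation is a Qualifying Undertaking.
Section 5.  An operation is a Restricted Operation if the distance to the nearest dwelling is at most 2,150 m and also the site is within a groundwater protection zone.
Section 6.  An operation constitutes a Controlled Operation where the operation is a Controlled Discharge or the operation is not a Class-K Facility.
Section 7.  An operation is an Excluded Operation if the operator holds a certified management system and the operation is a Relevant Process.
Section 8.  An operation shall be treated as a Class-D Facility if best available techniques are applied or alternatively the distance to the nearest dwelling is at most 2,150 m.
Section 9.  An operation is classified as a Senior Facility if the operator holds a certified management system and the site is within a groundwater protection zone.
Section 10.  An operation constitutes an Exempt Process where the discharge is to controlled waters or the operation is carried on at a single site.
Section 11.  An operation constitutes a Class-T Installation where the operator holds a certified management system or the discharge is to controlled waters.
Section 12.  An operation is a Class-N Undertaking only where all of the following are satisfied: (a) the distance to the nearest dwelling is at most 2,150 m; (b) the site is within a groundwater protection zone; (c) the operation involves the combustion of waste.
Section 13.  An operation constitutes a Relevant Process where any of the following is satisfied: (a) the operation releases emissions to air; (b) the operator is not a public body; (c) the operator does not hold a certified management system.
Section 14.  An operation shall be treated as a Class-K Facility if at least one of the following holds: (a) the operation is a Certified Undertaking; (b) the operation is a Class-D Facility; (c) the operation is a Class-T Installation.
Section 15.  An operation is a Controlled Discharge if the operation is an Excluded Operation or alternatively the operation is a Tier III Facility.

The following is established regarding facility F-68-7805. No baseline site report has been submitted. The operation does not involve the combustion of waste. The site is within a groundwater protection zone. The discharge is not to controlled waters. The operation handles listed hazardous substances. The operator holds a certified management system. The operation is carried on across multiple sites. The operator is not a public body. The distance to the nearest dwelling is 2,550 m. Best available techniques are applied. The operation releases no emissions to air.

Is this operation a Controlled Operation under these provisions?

section 13 — Relevant Process: [the operation releases emissions to air? no] OR [the operator is not a public body? yes] OR [the operator does not hold a certified management system? no] → satisfied.
section 7 — Excluded Operation: [the operator holds a certified management system? yes] AND [Relevant Process (section 13)? yes] → satisfied.
section 12 — Class-N Undertaking: [distance to the nearest dwelling: 2,550 m ≤ 2,150 m? no] AND [the site is within a groundwater protection zone? yes] AND [the operation involves the combustion of waste? no] → not satisfied.
section 2 — Qualifying Undertaking: the site is not within a groundwater protection zone? no; the operation is carried on across multiple sites? yes; distance to the nearest dwelling: 2,550 m ≤ 2,150 m? no — 1 of 3 hold (need ≥2) → not satisfied.
section 4 — Tier III Facility: [Class-N Undertaking (section 12)? no] AND [Qualifying Undertaking (section 2)? no] → not satisfied.
section 15 — Controlled Discharge: [Excluded Operation (section 7)? yes] OR [Tier III Facility (section 4)? no] → satisfied.
section 1 — Certified Undertaking: the operation is carried on at a single site? no; the operation releases emissions to air? no; the operation does not handle listed hazardous substances? no — 0 of 3 hold (need ≥2) → not satisfied.
section 8 — Class-D Facility: [best available techniques are applied? yes] OR [distance to the nearest dwelling: 2,550 m ≤ 2,150 m? no] → satisfied.
section 11 — Class-T Installation: [the operator holds a certified management system? yes] OR [the discharge is to controlled waters? no] → satisfied.
section 14 — Class-K Facility: [Certified Undertaking (section 1)? no] OR [Class-D Facility (section 8)? yes] OR [Class-T Installation (section 11)? yes] → satisfied.
section 6 — Controlled Operation: [Controlled Discharge (section 15)? yes] OR [not a Class-K Facility (section 14)? no] → satisfied.

Yes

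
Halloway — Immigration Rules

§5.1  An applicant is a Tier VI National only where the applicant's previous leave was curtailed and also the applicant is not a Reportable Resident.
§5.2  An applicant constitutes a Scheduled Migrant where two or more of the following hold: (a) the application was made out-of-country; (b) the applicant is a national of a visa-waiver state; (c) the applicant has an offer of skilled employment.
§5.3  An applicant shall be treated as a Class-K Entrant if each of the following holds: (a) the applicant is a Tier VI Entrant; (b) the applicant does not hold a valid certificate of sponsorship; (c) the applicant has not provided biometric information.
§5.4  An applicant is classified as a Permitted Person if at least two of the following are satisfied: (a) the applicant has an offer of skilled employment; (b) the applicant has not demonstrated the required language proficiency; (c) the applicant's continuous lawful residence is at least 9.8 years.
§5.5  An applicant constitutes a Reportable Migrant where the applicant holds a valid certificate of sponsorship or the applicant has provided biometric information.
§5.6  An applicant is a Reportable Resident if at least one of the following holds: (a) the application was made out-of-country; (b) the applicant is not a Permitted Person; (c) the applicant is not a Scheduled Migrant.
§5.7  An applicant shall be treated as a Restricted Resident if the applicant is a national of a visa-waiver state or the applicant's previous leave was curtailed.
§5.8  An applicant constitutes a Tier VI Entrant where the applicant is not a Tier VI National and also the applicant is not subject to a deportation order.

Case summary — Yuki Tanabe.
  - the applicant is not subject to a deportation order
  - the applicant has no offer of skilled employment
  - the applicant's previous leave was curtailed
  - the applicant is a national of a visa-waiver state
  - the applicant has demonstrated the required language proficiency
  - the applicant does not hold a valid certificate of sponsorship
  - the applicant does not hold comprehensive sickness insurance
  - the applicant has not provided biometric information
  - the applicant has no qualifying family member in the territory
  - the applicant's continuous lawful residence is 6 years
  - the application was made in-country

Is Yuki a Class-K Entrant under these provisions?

Yes

§5.4 — Permitted Person: the applicant has an offer of skilled employment? no; the applicant has not demonstrated the required language proficiency? no; applicant's continuous lawful residence: 6 years ≥ 9.8 years? no — 0 of 3 hold (need ≥2) → not satisfied.
§5.2 — Scheduled Migrant: the application was made out-of-country? no; the applicant is a national of a visa-waiver state? yes; the applicant has an offer of skilled employment? no — 1 of 3 hold (need ≥2) → not satisfied.
§5.6 — Reportable Resident: [the application was made out-of-country? no] OR [not a Permitted Person (§5.4)? yes] OR [not a Scheduled Migrant (§5.2)? yes] → satisfied.
§5.1 — Tier VI National: [the applicant's previous leave was curtailed? yes] AND [not a Reportable Resident (§5.6)? no] → not satisfied.
§5.8 — Tier VI Entrant: [not a Tier VI National (§5.1)? yes] AND [the applicant is not subject to a deportation order? yes] → satisfied.
§5.3 — Class-K Entrant: [Tier VI Entrant (§5.8)? yes] AND [the applicant does not hold a valid certificate of sponsorship? yes] AND [the applicant has not provided biometric information? yes] → satisfied.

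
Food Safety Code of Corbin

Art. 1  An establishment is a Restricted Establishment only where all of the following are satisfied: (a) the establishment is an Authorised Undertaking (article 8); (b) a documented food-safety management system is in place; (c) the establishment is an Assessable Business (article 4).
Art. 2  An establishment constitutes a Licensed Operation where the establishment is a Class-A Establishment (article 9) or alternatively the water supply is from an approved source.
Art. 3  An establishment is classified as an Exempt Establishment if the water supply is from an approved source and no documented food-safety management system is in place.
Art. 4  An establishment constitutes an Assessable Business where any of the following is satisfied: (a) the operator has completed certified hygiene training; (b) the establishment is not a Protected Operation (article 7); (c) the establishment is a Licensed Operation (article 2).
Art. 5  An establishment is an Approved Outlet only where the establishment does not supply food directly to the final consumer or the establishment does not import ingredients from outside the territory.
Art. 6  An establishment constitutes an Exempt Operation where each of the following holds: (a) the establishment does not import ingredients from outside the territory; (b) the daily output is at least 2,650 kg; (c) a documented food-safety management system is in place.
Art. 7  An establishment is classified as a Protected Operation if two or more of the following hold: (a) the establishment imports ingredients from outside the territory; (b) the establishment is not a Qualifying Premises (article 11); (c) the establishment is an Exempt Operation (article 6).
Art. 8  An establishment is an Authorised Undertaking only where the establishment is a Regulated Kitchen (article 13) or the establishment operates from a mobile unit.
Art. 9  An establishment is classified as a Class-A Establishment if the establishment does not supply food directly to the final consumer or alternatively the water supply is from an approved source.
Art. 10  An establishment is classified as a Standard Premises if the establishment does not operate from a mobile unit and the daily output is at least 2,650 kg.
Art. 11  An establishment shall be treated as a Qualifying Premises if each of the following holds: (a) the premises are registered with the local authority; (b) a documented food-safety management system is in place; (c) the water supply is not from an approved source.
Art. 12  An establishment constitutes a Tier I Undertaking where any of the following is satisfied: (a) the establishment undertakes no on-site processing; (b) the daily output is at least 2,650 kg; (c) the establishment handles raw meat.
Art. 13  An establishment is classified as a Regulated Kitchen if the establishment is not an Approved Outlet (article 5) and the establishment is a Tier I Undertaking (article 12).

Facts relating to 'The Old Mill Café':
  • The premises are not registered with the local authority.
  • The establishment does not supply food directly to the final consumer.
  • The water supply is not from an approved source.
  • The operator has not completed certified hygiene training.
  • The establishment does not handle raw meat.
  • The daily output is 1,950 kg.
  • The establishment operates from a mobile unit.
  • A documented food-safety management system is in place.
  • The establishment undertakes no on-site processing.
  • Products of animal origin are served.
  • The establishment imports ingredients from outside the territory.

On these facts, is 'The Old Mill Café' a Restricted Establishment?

article 5 — Approved Outlet: [the establishment does not supply food directly to the final consumer? yes] OR [the establishment does not import ingredients from outside the territory? no] → satisfied.
article 12 — Tier I Undertaking: [the establishment undertakes no on-site processing? yes] OR [daily output: 1,950 kg ≥ 2,650 kg? no] OR [the establishment handles raw meat? no] → satisfied.
article 13 — Regulated Kitchen: [not an Approved Outlet (article 5)? no] AND [Tier I Undertaking (article 12)? yes] → not satisfied.
article 8 — Authorised Undertaking: [Regulated Kitchen (article 13)? no] OR [the establishment operates from a mobile unit? yes] → satisfied.
article 11 — Qualifying Premises: [the premises are registered with the local authority? no] AND [a documented food-safety management system is in place? yes] AND [the water supply is not from an approved source? yes] → not satisfied.
article 6 — Exempt Operation: [the establishment does not import ingredients from outside the territory? no] AND [daily output: 1,950 kg ≥ 2,650 kg? no] AND [a documented food-safety management system is in place? yes] → not satisfied.
article 7 — Protected Operation: the establishment imports ingredients from outside the territory? yes; not a Qualifying Premises (article 11)? yes; Exempt Operation (article 6)? no — 2 of 3 hold (need ≥2) → satisfied.
article 9 — Class-A Establishment: [the establishment does not supply food directly to the final consumer? yes] OR [the water supply is from an approved source? no] → satisfied.
article 2 — Licensed Operation: [Class-A Establishment (article 9)? yes] OR [the water supply is from an approved source? no] → satisfied.
article 4 — Assessable Business: [the operator has completed certified hygiene training? no] OR [not a Protected Operation (article 7)? no] OR [Licensed Operation (article 2)? yes] → satisfied.
article 1 — Restricted Establishment: [Authorised Undertaking (article 8)? yes] AND [a documented food-safety management system is in place? yes] AND [Assessable Business (article 4)? yes] → satisfied.

Yes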